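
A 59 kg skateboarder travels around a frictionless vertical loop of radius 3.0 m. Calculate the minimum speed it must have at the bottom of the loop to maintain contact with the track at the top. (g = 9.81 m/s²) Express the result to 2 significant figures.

At the top: mg = mv_top²/r ⇒ v_top² = gr = 29.43 m²/s²
Energy from bottom to top (height 2r): ½mv_bot² = ½mv_top² + mg(2r)
v_bot² = gr + 4gr = 5gr = 147.2
v_bot = √(5gr) = 12.13 m/s

v = 12 m/s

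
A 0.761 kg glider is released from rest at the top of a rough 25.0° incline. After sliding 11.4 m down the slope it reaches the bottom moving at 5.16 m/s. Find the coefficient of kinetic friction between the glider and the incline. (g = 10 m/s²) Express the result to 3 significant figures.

mgh = ½mv² + μ_k (mg cosθ) L, with h = L sinθ
mgL sinθ = 36.664 J; ½mv² = 10.131 J
W_f = 36.664 − 10.131 = 26.53 J
μ_k = W_f/(mg cosθ · L) = 26.53/(6.897 × 11.4) = 0.3375

μ_k = 0.337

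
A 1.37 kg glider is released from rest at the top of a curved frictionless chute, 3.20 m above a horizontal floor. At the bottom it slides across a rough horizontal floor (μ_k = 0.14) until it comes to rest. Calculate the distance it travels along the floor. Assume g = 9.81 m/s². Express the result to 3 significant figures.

Applying the work–energy principle:
At rest all PE has been dissipated by friction: mgh = μ_k m g d
d = h/μ_k = 3.20/0.14 = 22.86 m

d = 22.9 m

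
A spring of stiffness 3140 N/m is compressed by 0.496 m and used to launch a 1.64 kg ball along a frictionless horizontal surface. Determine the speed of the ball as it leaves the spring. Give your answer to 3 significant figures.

v = 21.7 m/s

Spring PE converts entirely to kinetic energy: ½kx² = ½mv²
v = x√(k/m) = 0.496 × √(3140/1.64) = 21.70 m/s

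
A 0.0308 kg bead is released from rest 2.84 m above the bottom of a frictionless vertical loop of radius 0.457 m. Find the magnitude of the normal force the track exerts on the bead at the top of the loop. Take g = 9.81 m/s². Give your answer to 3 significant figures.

Energy from release to top (height 2r): mgh = ½mv_top² + mg(2r)
v_top² = 2g(h − 2r) = 2(9.81)(2.84 − 0.9140) = 37.788 m²/s²
At the top, both N and weight point toward the centre: N + mg = mv_top²/r
N = m(v_top²/r − g) = 0.0308(37.788/0.457 − 9.81) = 2.245 N

N = 2.24 N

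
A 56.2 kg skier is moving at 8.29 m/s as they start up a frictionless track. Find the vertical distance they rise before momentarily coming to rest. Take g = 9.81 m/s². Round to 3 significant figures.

h = 3.50 m

Setting KE at the bottom equal to PE gained: ½mv² = mgh
h = v²/(2g) = 8.29²/(2 × 9.81) = 3.503 m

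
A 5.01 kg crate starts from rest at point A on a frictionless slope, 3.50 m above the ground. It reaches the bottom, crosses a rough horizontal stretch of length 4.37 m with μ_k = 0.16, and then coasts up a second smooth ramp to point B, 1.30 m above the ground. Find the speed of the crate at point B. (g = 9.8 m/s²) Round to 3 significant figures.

v = 5.42 m/s

Energy at A: mgh₁ = (5.01)(9.8)(3.50) = 171.84 J
Friction loss: W_f = μ_k mg d = 34.33 J
At B: ½mv² + mgh₂ = mgh₁ − W_f
½mv² = 171.84 − 34.33 − 63.827 = 73.686 J
v = √(2 × 73.686/5.01) = 5.424 m/s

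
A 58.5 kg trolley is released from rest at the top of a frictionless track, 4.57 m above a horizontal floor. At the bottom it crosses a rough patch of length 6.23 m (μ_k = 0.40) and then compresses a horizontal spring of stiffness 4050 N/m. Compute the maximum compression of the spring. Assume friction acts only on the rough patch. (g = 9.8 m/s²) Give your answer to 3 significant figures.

x = 0.767 m

Initial energy: E₁ = mgh = (58.5)(9.8)(4.57) = 2620.0 J
Friction removes W_f = μ_k mg d = (0.40)(58.5)(9.8)(6.23) = 1429 J
Energy reaching the spring: E = 2620.0 − 1429 = 1191.3 J
At max compression ½kx² = E ⇒ x = √(2E/k) = √(2 × 1191.3/4050) = 0.7670 m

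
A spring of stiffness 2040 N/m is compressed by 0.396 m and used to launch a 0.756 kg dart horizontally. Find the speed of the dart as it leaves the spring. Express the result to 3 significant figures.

Spring PE converts entirely to kinetic energy: ½kx² = ½mv²
v = x√(k/m) = 0.396 × √(2040/0.756) = 20.57 m/s

v = 20.6 m/s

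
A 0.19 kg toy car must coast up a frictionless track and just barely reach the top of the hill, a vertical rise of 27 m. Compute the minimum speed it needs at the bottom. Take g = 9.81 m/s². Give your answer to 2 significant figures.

At the top it is momentarily at rest, so all KE converts to PE: ½mv² = mgh
v = √(2gh) = √(2 × 9.81 × 27) = 23.02 m/s

v = 23 m/s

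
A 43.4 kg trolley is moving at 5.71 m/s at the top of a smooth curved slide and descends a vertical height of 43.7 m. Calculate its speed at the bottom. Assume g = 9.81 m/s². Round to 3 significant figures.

v = 29.8 m/s

Equating total energy at the two states: ½mv₀² + mgh = ½mv²
v² = v₀² + 2gh = (5.71)² + 2(9.81)(43.7) = 890.00
v = √890.00 = 29.83 m/s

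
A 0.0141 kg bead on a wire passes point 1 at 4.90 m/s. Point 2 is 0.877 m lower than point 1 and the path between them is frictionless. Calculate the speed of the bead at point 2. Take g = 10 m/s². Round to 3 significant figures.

v = 6.45 m/s

By conservation of mechanical energy, ½mv₀² + mgh = ½mv²
v² = v₀² + 2gh = (4.90)² + 2(10)(0.877) = 41.550
v = √41.550 = 6.446 m/s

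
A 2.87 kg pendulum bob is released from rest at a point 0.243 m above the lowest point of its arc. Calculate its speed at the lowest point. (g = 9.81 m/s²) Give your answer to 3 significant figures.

Energy conservation between the two points: mgh = ½mv²
v = √(2gh) = √(2 × 9.81 × 0.243) = √4.7677 = 2.183 m/s

v = 2.18 m/s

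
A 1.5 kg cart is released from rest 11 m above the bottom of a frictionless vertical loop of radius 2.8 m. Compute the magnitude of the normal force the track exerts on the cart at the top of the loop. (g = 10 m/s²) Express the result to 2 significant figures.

Energy from release to top (height 2r): mgh = ½mv_top² + mg(2r)
v_top² = 2g(h − 2r) = 2(10)(11 − 5.600) = 108.00 m²/s²
At the top, both N and weight point toward the centre: N + mg = mv_top²/r
N = m(v_top²/r − g) = 1.5(108.00/2.8 − 10) = 42.86 N

N = 43 N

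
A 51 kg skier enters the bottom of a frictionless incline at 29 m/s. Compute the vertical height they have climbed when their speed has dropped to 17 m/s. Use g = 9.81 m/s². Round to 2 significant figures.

Conservation of energy: ½mv₁² = ½mv₂² + mgh
h = (v₁² − v₂²)/(2g) = (29² − 17²)/(2 × 9.81) = 28.13 m

h = 28 m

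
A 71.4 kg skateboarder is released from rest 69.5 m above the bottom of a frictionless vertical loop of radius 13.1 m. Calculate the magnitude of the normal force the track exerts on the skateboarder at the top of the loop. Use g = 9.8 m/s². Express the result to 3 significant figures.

Energy from release to top (height 2r): mgh = ½mv_top² + mg(2r)
v_top² = 2g(h − 2r) = 2(9.8)(69.5 − 26.20) = 848.68 m²/s²
At the top, both N and weight point toward the centre: N + mg = mv_top²/r
N = m(v_top²/r − g) = 71.4(848.68/13.1 − 9.8) = 3926 N

N = 3930 N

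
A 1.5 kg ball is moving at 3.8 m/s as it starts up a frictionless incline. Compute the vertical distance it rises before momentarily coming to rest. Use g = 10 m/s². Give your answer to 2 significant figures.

Setting KE at the bottom equal to PE gained: ½mv² = mgh
h = v²/(2g) = 3.8²/(2 × 10) = 0.7220 m

h = 0.72 m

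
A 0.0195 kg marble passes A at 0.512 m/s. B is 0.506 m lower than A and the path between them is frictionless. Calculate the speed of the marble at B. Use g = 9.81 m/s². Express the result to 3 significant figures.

v = 3.19 m/s

Equating total energy at the two states: ½mv₀² + mgh = ½mv²
The mass cancels from both sides.
v² = v₀² + 2gh = (0.512)² + 2(9.81)(0.506) = 10.190
v = √10.190 = 3.192 m/s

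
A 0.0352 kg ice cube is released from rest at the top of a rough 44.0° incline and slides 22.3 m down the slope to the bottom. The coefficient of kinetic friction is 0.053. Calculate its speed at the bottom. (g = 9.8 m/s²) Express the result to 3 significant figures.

v = 16.9 m/s

Taking the bottom as reference, mgh = ½mv² + μ_k N L with h = L sinθ, N = mg cosθ:
mgh = mgL sinθ = (0.0352)(9.8)(22.3)sin44.0° = 5.3437 J
W_f = μ_k mg cosθ · L = (0.053)(0.0352)(9.8)cos44.0°·22.3 = 0.2933 J
½mv² = 5.3437 − 0.2933 = 5.0505 J
v = √(2 × 5.0505/0.0352) = 16.94 m/s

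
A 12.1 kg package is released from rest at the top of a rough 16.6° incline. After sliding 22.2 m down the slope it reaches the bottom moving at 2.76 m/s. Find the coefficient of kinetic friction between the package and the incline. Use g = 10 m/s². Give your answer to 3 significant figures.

μ_k = 0.280

Energy balance down the incline: mg L sinθ − ½mv² = μ_k (mg cosθ) L
mgL sinθ = 767.42 J; ½mv² = 46.086 J
W_f = 767.42 − 46.086 = 721.3 J
μ_k = W_f/(mg cosθ · L) = 721.3/(116.0 × 22.2) = 0.2802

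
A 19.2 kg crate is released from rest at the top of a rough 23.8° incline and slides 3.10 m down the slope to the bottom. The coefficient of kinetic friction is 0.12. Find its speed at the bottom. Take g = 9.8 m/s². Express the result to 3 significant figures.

v = 4.22 m/s

Energy: mgh = ½mv² + W_f, with h = L sinθ and W_f = μ_k (mg cosθ) L
mgh = mgL sinθ = (19.2)(9.8)(3.10)sin23.8° = 235.39 J
W_f = μ_k mg cosθ · L = (0.12)(19.2)(9.8)cos23.8°·3.10 = 64.04 J
½mv² = 235.39 − 64.04 = 171.34 J
v = √(2 × 171.34/19.2) = 4.225 m/s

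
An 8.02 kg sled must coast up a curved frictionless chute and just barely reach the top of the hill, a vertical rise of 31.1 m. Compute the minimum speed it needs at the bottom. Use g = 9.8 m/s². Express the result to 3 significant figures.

v = 24.7 m/s

At the top it is momentarily at rest, so all KE converts to PE: ½mv² = mgh
v = √(2gh) = √(2 × 9.8 × 31.1) = 24.69 m/s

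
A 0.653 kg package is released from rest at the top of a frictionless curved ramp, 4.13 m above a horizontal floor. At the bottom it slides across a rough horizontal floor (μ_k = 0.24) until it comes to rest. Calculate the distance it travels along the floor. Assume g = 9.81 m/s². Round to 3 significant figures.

Energy bookkeeping (friction removes W_f = μ_k N d):
At rest all PE has been dissipated by friction: mgh = μ_k m g d
d = h/μ_k = 4.13/0.24 = 17.21 m

d = 17.2 m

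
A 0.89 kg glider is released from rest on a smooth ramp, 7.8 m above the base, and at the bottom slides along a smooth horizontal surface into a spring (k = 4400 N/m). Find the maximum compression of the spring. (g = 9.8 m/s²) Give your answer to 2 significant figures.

Gravitational PE at the top equals spring PE at max compression: mgh = ½kx²
x = √(2mgh/k) = √(2 × 0.89 × 9.8 × 7.8 / 4400) = 0.1759 m

x = 0.18 m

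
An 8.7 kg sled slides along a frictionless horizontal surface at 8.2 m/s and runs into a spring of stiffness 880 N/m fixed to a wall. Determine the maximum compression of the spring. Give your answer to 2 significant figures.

x = 0.82 m

Conservation of energy between contact and max compression: ½mv² = ½kx²
x = v√(m/k) = 8.2 × √(8.7/880) = 0.8153 m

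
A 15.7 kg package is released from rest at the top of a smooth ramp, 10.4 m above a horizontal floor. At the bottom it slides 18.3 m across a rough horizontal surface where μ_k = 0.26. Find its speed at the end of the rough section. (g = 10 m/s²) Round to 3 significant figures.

Applying the work–energy principle:
mgh = ½mv² + μ_k m g d
W_f = μ_k mg d = (0.26)(15.7)(10)(18.3) = 747.0 J
½mv² = mgh − W_f = 1632.8 − 747.0 = 885.79 J
v = √(2 × 885.79/15.7) = 10.62 m/s

v = 10.6 m/s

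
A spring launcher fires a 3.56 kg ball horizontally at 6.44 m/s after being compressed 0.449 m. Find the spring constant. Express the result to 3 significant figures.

Energy stored in the spring equals the launch KE: ½kx² = ½mv²
k = mv²/x² = (3.56)(6.44)²/(0.449)² = 732.4 N/m

k = 732 N/m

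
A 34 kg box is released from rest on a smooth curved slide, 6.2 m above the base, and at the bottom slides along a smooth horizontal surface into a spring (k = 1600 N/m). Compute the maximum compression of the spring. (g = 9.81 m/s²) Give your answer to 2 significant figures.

At max compression the box is momentarily at rest: mgh = ½kx²
x = √(2mgh/k) = √(2 × 34 × 9.81 × 6.2 / 1600) = 1.608 m

x = 1.6 m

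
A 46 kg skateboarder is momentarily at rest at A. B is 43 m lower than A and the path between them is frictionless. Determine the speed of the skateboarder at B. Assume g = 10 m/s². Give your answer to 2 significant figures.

Mechanical energy is conserved (no friction): mgh = ½mv²
The mass cancels from both sides.
v = √(2gh) = √(2 × 10 × 43) = √860.00 = 29.33 m/s

v = 29 m/s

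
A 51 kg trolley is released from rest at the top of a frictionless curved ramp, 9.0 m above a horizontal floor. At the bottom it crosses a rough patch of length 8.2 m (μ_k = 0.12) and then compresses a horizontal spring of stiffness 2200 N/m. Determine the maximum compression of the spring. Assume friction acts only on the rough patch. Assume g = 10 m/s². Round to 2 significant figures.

x = 1.9 m

Initial energy: E₁ = mgh = (51)(10)(9.0) = 4590.0 J
Friction removes W_f = μ_k mg d = (0.12)(51)(10)(8.2) = 501.8 J
Energy reaching the spring: E = 4590.0 − 501.8 = 4088.2 J
At max compression ½kx² = E ⇒ x = √(2E/k) = √(2 × 4088.2/2200) = 1.928 m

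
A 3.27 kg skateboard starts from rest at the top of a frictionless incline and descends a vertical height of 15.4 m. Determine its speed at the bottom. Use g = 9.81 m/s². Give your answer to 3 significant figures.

v = 17.4 m/s

Mechanical energy is conserved (no friction): mgh = ½mv²
The mass cancels from both sides.
v = √(2gh) = √(2 × 9.81 × 15.4) = √302.15 = 17.38 m/s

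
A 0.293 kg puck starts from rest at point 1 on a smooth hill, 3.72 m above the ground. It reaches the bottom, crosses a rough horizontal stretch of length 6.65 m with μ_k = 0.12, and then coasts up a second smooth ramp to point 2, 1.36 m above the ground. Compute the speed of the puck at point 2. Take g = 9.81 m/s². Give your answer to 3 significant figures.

Energy at 1: mgh₁ = (0.293)(9.81)(3.72) = 10.693 J
Friction loss: W_f = μ_k mg d = 2.294 J
At 2: ½mv² + mgh₂ = mgh₁ − W_f
½mv² = 10.693 − 2.294 − 3.9091 = 4.4897 J
v = √(2 × 4.4897/0.293) = 5.536 m/s

v = 5.54 m/s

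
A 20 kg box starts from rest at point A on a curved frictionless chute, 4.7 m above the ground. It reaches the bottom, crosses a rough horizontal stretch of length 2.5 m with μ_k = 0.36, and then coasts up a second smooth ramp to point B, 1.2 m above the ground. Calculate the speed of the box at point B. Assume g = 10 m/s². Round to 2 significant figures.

v = 7.2 m/s

Energy at A: mgh₁ = (20)(10)(4.7) = 940.00 J
Friction loss: W_f = μ_k mg d = 180.0 J
At B: ½mv² + mgh₂ = mgh₁ − W_f
½mv² = 940.00 − 180.0 − 240.00 = 520.00 J
v = √(2 × 520.00/20) = 7.211 m/s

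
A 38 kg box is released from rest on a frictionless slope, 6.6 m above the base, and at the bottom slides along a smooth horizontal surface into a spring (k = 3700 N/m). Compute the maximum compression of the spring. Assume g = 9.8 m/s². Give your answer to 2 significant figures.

Gravitational PE at the top equals spring PE at max compression: mgh = ½kx²
x = √(2mgh/k) = √(2 × 38 × 9.8 × 6.6 / 3700) = 1.153 m

x = 1.2 m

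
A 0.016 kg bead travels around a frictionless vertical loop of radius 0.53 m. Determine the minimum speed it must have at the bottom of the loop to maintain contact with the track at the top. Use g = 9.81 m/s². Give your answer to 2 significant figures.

At the top: mg = mv_top²/r ⇒ v_top² = gr = 5.199 m²/s²
Energy from bottom to top (height 2r): ½mv_bot² = ½mv_top² + mg(2r)
v_bot² = gr + 4gr = 5gr = 26.00
v_bot = √(5gr) = 5.099 m/s

v = 5.1 m/s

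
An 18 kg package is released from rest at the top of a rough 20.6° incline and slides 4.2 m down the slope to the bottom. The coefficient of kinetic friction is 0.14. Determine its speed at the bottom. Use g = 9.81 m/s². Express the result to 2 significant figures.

Energy: mgh = ½mv² + W_f, with h = L sinθ and W_f = μ_k (mg cosθ) L
mgh = mgL sinθ = (18)(9.81)(4.2)sin20.6° = 260.94 J
W_f = μ_k mg cosθ · L = (0.14)(18)(9.81)cos20.6°·4.2 = 97.19 J
½mv² = 260.94 − 97.19 = 163.75 J
v = √(2 × 163.75/18) = 4.265 m/s

v = 4.3 m/s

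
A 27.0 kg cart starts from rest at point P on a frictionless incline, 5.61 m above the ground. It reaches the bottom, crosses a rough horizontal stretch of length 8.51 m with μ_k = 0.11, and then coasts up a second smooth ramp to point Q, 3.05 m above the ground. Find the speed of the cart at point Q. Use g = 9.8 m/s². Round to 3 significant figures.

v = 5.64 m/s

Energy at P: mgh₁ = (27.0)(9.8)(5.61) = 1484.4 J
Friction loss: W_f = μ_k mg d = 247.7 J
At Q: ½mv² + mgh₂ = mgh₁ − W_f
½mv² = 1484.4 − 247.7 − 807.03 = 429.68 J
v = √(2 × 429.68/27.0) = 5.642 m/s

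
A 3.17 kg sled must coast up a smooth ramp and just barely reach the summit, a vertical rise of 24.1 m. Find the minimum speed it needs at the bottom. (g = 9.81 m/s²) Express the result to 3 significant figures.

v = 21.7 m/s

At the top it is momentarily at rest, so all KE converts to PE: ½mv² = mgh
v = √(2gh) = √(2 × 9.81 × 24.1) = 21.74 m/s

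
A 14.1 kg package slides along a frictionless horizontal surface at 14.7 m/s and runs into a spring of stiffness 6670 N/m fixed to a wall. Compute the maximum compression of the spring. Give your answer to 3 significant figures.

At max compression the package is momentarily at rest: ½mv² = ½kx²
x = v√(m/k) = 14.7 × √(14.1/6670) = 0.6759 m

x = 0.676 m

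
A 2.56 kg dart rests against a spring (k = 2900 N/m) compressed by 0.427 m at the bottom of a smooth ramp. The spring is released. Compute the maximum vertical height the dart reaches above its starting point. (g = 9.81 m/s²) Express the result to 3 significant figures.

Energy conservation from release to the highest point: ½kx² = mgh
h = kx²/(2mg) = (2900)(0.427)²/(2 × 2.56 × 9.81) = 10.53 m

h = 10.5 m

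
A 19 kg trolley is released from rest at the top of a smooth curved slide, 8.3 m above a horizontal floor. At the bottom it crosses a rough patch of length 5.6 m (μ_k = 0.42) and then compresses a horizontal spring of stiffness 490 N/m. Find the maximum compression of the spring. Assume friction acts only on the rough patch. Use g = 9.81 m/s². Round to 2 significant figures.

Initial energy: E₁ = mgh = (19)(9.81)(8.3) = 1547.0 J
Friction removes W_f = μ_k mg d = (0.42)(19)(9.81)(5.6) = 438.4 J
Energy reaching the spring: E = 1547.0 − 438.4 = 1108.6 J
At max compression ½kx² = E ⇒ x = √(2E/k) = √(2 × 1108.6/490) = 2.127 m

x = 2.1 m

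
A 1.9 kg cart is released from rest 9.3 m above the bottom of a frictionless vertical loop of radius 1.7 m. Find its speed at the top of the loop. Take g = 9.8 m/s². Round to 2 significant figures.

v = 11 m/s

Energy conservation: mgh = ½mv_top² + mg(2r)
v_top² = 2g(h − 2r) = 2(9.8)(9.3 − 3.400) = 115.6
v_top = 10.75 m/s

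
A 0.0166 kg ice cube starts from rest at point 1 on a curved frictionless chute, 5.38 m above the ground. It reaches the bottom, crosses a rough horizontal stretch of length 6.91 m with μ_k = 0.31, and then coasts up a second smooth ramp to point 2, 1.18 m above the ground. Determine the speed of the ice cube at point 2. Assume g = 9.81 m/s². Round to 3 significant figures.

Energy at 1: mgh₁ = (0.0166)(9.81)(5.38) = 0.87611 J
Friction loss: W_f = μ_k mg d = 0.3488 J
At 2: ½mv² + mgh₂ = mgh₁ − W_f
½mv² = 0.87611 − 0.3488 − 0.19216 = 0.33512 J
v = √(2 × 0.33512/0.0166) = 6.354 m/s

v = 6.35 m/s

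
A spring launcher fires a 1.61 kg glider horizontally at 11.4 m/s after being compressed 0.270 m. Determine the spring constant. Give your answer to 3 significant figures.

Spring PE at full compression equals KE at release: ½kx² = ½mv²
k = mv²/x² = (1.61)(11.4)²/(0.270)² = 2870 N/m

k = 2870 N/m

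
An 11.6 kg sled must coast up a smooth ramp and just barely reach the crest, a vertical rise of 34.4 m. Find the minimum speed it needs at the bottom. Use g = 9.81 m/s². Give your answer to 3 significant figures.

At the top it is momentarily at rest, so all KE converts to PE: ½mv² = mgh
v = √(2gh) = √(2 × 9.81 × 34.4) = 25.98 m/s

v = 26.0 m/s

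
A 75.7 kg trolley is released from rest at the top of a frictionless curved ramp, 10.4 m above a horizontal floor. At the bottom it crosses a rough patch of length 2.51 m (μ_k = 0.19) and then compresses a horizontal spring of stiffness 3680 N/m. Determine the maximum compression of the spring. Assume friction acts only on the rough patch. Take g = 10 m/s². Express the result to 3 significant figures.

Initial energy: E₁ = mgh = (75.7)(10)(10.4) = 7872.8 J
Friction removes W_f = μ_k mg d = (0.19)(75.7)(10)(2.51) = 361.0 J
Energy reaching the spring: E = 7872.8 − 361.0 = 7511.8 J
At max compression ½kx² = E ⇒ x = √(2E/k) = √(2 × 7511.8/3680) = 2.021 m

x = 2.02 m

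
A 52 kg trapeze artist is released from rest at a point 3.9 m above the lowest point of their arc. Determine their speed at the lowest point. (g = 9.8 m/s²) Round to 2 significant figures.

Mechanical energy is conserved (no friction): mgh = ½mv²
v = √(2gh) = √(2 × 9.8 × 3.9) = √76.440 = 8.743 m/s

v = 8.7 m/s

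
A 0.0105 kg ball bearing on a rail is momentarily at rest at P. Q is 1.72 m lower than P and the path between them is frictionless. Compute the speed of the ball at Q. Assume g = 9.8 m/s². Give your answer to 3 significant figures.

v = 5.81 m/s

Mechanical energy is conserved (no friction): mgh = ½mv²
The mass cancels from both sides.
v = √(2gh) = √(2 × 9.8 × 1.72) = √33.712 = 5.806 m/s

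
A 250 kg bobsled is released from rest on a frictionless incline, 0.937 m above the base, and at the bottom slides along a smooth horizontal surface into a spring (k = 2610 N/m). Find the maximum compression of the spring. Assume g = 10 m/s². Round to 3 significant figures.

Energy conservation (no friction) from release to max compression: mgh = ½kx²
x = √(2mgh/k) = √(2 × 250 × 10 × 0.937 / 2610) = 1.340 m

x = 1.34 m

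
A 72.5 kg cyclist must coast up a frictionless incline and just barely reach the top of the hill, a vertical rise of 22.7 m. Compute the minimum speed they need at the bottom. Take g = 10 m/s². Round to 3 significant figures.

v = 21.3 m/s

At the top they are momentarily at rest, so all KE converts to PE: ½mv² = mgh
v = √(2gh) = √(2 × 10 × 22.7) = 21.31 m/s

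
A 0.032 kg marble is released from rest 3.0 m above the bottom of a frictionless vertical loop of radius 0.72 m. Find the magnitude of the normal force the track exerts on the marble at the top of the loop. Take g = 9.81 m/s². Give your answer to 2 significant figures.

N = 1.0 N

Energy from release to top (height 2r): mgh = ½mv_top² + mg(2r)
v_top² = 2g(h − 2r) = 2(9.81)(3.0 − 1.440) = 30.607 m²/s²
At the top, both N and weight point toward the centre: N + mg = mv_top²/r
N = m(v_top²/r − g) = 0.032(30.607/0.72 − 9.81) = 1.046 N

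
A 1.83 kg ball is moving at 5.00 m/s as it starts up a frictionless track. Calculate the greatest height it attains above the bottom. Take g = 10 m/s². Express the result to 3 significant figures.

By energy conservation, ½mv² = mgh
h = v²/(2g) = 5.00²/(2 × 10) = 1.250 m

h = 1.25 m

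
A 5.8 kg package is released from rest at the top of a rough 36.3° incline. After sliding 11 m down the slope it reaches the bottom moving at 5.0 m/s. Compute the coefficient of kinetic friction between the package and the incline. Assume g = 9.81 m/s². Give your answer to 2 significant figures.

μ_k = 0.59

mgh = ½mv² + μ_k (mg cosθ) L, with h = L sinθ
mgL sinθ = 370.53 J; ½mv² = 72.500 J
W_f = 370.53 − 72.500 = 298.0 J
μ_k = W_f/(mg cosθ · L) = 298.0/(45.86 × 11) = 0.5908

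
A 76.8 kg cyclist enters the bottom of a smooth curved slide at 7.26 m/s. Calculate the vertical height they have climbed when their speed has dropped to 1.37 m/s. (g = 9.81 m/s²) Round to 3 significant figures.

Conservation of energy: ½mv₁² = ½mv₂² + mgh
h = (v₁² − v₂²)/(2g) = (7.26² − 1.37²)/(2 × 9.81) = 2.591 m

h = 2.59 m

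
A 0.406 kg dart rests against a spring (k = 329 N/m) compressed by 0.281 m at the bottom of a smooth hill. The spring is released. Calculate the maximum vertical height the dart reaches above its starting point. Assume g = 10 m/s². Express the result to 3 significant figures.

Energy conservation from release to the highest point: ½kx² = mgh
h = kx²/(2mg) = (329)(0.281)²/(2 × 0.406 × 10) = 3.199 m

h = 3.20 m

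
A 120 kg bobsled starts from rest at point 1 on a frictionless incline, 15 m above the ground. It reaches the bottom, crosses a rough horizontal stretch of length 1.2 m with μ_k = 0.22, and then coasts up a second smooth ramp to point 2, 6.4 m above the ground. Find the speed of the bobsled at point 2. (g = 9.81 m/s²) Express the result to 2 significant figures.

v = 13 m/s

Energy at 1: mgh₁ = (120)(9.81)(15) = 17658 J
Friction loss: W_f = μ_k mg d = 310.8 J
At 2: ½mv² + mgh₂ = mgh₁ − W_f
½mv² = 17658 − 310.8 − 7534.1 = 9813.1 J
v = √(2 × 9813.1/120) = 12.79 m/s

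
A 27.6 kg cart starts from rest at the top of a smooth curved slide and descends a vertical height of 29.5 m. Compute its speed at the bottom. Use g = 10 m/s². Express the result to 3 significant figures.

Mechanical energy is conserved (no friction): mgh = ½mv²
v = √(2gh) = √(2 × 10 × 29.5) = √590.00 = 24.29 m/s

v = 24.3 m/s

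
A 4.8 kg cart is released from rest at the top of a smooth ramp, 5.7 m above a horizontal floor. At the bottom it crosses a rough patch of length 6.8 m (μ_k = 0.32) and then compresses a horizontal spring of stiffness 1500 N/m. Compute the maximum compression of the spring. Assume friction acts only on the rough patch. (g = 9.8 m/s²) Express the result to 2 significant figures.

Initial energy: E₁ = mgh = (4.8)(9.8)(5.7) = 268.13 J
Friction removes W_f = μ_k mg d = (0.32)(4.8)(9.8)(6.8) = 102.4 J
Energy reaching the spring: E = 268.13 − 102.4 = 165.77 J
At max compression ½kx² = E ⇒ x = √(2E/k) = √(2 × 165.77/1500) = 0.4701 m

x = 0.47 m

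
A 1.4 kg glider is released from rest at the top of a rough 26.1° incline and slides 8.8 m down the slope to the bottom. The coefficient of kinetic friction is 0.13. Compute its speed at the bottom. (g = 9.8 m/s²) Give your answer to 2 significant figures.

v = 7.5 m/s

Work–energy: mg(L sinθ) − μ_k(mg cosθ)L = ½mv²
mgh = mgL sinθ = (1.4)(9.8)(8.8)sin26.1° = 53.116 J
W_f = μ_k mg cosθ · L = (0.13)(1.4)(9.8)cos26.1°·8.8 = 14.10 J
½mv² = 53.116 − 14.10 = 39.021 J
v = √(2 × 39.021/1.4) = 7.466 m/s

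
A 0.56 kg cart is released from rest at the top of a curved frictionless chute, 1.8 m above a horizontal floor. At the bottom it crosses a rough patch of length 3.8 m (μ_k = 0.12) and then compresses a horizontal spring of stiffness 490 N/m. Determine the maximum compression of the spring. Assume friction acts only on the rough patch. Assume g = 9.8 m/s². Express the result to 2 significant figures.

x = 0.17 m

Initial energy: E₁ = mgh = (0.56)(9.8)(1.8) = 9.8784 J
Friction removes W_f = μ_k mg d = (0.12)(0.56)(9.8)(3.8) = 2.503 J
Energy reaching the spring: E = 9.8784 − 2.503 = 7.3759 J
At max compression ½kx² = E ⇒ x = √(2E/k) = √(2 × 7.3759/490) = 0.1735 m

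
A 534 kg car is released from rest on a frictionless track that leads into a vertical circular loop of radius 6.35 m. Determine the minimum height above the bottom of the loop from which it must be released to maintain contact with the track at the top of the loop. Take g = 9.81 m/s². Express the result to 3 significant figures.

h = 15.9 m

At the top, for minimum speed gravity alone supplies the centripetal force: mg = mv_top²/r ⇒ v_top² = gr = 62.29 m²/s²
Energy conservation from release height h to the top (height 2r): mgh = ½mv_top² + mg(2r)
h = v_top²/(2g) + 2r = r/2 + 2r = 5r/2 = 15.88 m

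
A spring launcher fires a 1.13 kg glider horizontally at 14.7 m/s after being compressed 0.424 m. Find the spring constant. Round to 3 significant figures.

k = 1360 N/m

½kx² = ½mv²
k = mv²/x² = (1.13)(14.7)²/(0.424)² = 1358 N/m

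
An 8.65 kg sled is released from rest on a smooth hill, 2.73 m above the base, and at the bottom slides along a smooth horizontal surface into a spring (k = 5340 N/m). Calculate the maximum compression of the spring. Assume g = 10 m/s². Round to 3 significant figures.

Gravitational PE at the top equals spring PE at max compression: mgh = ½kx²
x = √(2mgh/k) = √(2 × 8.65 × 10 × 2.73 / 5340) = 0.2974 m

x = 0.297 m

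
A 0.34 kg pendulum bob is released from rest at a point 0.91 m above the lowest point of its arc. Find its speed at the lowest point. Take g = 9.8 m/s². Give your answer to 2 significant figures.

Mechanical energy is conserved (no friction): mgh = ½mv²
v = √(2gh) = √(2 × 9.8 × 0.91) = √17.836 = 4.223 m/s

v = 4.2 m/s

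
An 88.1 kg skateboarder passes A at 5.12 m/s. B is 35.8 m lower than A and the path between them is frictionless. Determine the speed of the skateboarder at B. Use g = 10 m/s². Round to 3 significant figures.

By conservation of mechanical energy, ½mv₀² + mgh = ½mv²
The mass cancels from both sides.
v² = v₀² + 2gh = (5.12)² + 2(10)(35.8) = 742.21
v = √742.21 = 27.24 m/s

v = 27.2 m/s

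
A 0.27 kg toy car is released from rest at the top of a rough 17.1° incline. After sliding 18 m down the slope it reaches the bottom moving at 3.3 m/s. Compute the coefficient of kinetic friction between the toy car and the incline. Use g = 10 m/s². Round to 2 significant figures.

μ_k = 0.28

The energy dissipated by friction is the PE lost minus the KE gained:
mgL sinθ = 14.290 J; ½mv² = 1.4701 J
W_f = 14.290 − 1.4701 = 12.82 J
μ_k = W_f/(mg cosθ · L) = 12.82/(2.581 × 18) = 0.2760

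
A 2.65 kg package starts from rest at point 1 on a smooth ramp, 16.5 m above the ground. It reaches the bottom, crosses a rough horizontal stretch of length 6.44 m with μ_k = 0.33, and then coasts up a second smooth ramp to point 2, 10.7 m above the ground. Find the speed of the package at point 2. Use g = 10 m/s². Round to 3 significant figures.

v = 8.57 m/s

Energy at 1: mgh₁ = (2.65)(10)(16.5) = 437.25 J
Friction loss: W_f = μ_k mg d = 56.32 J
At 2: ½mv² + mgh₂ = mgh₁ − W_f
½mv² = 437.25 − 56.32 − 283.55 = 97.382 J
v = √(2 × 97.382/2.65) = 8.573 m/s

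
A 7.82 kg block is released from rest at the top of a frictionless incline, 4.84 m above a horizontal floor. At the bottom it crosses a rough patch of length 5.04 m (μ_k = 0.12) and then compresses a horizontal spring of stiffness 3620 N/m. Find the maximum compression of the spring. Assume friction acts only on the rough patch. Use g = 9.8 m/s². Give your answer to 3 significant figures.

Initial energy: E₁ = mgh = (7.82)(9.8)(4.84) = 370.92 J
Friction removes W_f = μ_k mg d = (0.12)(7.82)(9.8)(5.04) = 46.35 J
Energy reaching the spring: E = 370.92 − 46.35 = 324.57 J
At max compression ½kx² = E ⇒ x = √(2E/k) = √(2 × 324.57/3620) = 0.4235 m

x = 0.423 m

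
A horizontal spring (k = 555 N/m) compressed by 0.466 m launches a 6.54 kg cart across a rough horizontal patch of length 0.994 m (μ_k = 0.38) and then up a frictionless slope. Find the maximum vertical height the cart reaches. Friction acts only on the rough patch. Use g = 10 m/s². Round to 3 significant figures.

Spring energy: E₀ = ½kx² = ½(555)(0.466)² = 60.261 J
Friction: W_f = μ_k mg d = (0.38)(6.54)(10)(0.994) = 24.70 J
Energy at base of ramp: E = 60.261 − 24.70 = 35.558 J
At max height all remaining energy is PE: mgh = E ⇒ h = E/(mg) = 35.558/(6.54 × 10) = 0.5437 m

h = 0.544 m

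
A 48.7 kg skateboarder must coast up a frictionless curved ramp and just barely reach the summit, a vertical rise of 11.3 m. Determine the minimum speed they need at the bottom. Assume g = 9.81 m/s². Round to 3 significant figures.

At the top they are momentarily at rest, so all KE converts to PE: ½mv² = mgh
v = √(2gh) = √(2 × 9.81 × 11.3) = 14.89 m/s

v = 14.9 m/s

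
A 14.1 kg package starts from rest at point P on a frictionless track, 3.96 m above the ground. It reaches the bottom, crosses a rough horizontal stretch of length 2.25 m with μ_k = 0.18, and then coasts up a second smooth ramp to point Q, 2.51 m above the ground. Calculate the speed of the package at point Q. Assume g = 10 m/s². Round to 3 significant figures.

v = 4.57 m/s

Energy at P: mgh₁ = (14.1)(10)(3.96) = 558.36 J
Friction loss: W_f = μ_k mg d = 57.10 J
At Q: ½mv² + mgh₂ = mgh₁ − W_f
½mv² = 558.36 − 57.10 − 353.91 = 147.35 J
v = √(2 × 147.35/14.1) = 4.572 m/s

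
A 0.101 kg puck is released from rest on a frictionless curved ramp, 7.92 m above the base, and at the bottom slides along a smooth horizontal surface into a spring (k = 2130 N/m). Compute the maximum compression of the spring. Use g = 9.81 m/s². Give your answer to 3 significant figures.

x = 0.0858 m

Energy conservation (no friction) from release to max compression: mgh = ½kx²
x = √(2mgh/k) = √(2 × 0.101 × 9.81 × 7.92 / 2130) = 0.08584 m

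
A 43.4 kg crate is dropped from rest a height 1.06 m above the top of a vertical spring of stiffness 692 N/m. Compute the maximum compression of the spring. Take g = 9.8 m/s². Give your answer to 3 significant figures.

x = 1.91 m

Take the reference level at the top of the uncompressed spring. At max compression the crate has fallen H + x and is momentarily at rest:
mg(H + x) = ½kx²
½(692)x² − (43.4)(9.8)x − (43.4)(9.8)(1.06) = 0
346.0x² − 425.3x − 450.8 = 0
x = [425.3 + √(180897 + 623961)]/(2 × 346.0) = 1.911 m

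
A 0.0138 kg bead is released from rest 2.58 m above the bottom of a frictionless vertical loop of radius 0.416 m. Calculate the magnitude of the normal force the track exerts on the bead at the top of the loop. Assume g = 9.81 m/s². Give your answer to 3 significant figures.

Energy from release to top (height 2r): mgh = ½mv_top² + mg(2r)
v_top² = 2g(h − 2r) = 2(9.81)(2.58 − 0.8320) = 34.296 m²/s²
At the top, both N and weight point toward the centre: N + mg = mv_top²/r
N = m(v_top²/r − g) = 0.0138(34.296/0.416 − 9.81) = 1.002 N

N = 1.00 N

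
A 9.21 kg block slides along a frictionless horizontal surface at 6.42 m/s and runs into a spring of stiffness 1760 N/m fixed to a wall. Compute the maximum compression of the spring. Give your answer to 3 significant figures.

Conservation of energy between contact and max compression: ½mv² = ½kx²
x = v√(m/k) = 6.42 × √(9.21/1760) = 0.4644 m

x = 0.464 m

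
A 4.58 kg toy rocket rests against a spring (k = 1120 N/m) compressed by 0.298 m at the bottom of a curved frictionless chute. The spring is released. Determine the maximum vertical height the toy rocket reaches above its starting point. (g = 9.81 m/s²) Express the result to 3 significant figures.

h = 1.11 m

At maximum height the toy rocket is at rest, so ½kx² = mgh
h = kx²/(2mg) = (1120)(0.298)²/(2 × 4.58 × 9.81) = 1.107 m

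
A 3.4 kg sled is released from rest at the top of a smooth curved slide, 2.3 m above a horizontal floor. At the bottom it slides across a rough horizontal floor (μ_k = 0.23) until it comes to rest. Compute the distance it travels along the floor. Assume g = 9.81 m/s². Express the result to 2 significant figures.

d = 10 m

Applying the work–energy principle:
At rest all PE has been dissipated by friction: mgh = μ_k m g d
d = h/μ_k = 2.3/0.23 = 10.000 m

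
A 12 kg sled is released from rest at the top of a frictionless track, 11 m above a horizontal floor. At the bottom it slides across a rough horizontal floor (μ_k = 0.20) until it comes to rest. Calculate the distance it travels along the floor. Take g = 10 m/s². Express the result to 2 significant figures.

d = 55 m

Energy at the top = energy at the end + work done against friction:
At rest all PE has been dissipated by friction: mgh = μ_k m g d
d = h/μ_k = 11/0.20 = 55.00 m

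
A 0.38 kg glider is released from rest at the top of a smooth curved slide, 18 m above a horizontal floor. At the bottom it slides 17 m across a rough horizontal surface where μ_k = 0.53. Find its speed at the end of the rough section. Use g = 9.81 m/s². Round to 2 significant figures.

v = 13 m/s

Energy bookkeeping (friction removes W_f = μ_k N d):
mgh = ½mv² + μ_k m g d
W_f = μ_k mg d = (0.53)(0.38)(9.81)(17) = 33.59 J
½mv² = mgh − W_f = 67.100 − 33.59 = 33.513 J
v = √(2 × 33.513/0.38) = 13.28 m/s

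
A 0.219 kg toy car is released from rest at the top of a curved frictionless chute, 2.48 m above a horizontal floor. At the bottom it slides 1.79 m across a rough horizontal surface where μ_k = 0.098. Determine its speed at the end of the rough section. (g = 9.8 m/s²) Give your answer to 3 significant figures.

v = 6.72 m/s

Energy at the top = energy at the end + work done against friction:
mgh = ½mv² + μ_k m g d
W_f = μ_k mg d = (0.098)(0.219)(9.8)(1.79) = 0.3765 J
½mv² = mgh − W_f = 5.3226 − 0.3765 = 4.9461 J
v = √(2 × 4.9461/0.219) = 6.721 m/s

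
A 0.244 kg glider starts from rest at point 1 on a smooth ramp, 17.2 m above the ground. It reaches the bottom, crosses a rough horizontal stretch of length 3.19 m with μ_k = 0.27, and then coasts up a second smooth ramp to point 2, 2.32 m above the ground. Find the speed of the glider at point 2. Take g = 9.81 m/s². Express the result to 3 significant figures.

v = 16.6 m/s

Energy at 1: mgh₁ = (0.244)(9.81)(17.2) = 41.171 J
Friction loss: W_f = μ_k mg d = 2.062 J
At 2: ½mv² + mgh₂ = mgh₁ − W_f
½mv² = 41.171 − 2.062 − 5.5532 = 33.556 J
v = √(2 × 33.556/0.244) = 16.58 m/s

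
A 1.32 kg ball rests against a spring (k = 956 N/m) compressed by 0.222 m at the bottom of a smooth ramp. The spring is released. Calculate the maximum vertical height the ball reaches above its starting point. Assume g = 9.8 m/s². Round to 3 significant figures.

Energy conservation from release to the highest point: ½kx² = mgh
h = kx²/(2mg) = (956)(0.222)²/(2 × 1.32 × 9.8) = 1.821 m

h = 1.82 m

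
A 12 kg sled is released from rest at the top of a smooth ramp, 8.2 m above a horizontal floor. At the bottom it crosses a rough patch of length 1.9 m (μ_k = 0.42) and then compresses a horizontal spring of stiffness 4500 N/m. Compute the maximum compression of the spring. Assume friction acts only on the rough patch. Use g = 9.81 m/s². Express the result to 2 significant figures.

x = 0.62 m

Initial energy: E₁ = mgh = (12)(9.81)(8.2) = 965.30 J
Friction removes W_f = μ_k mg d = (0.42)(12)(9.81)(1.9) = 93.94 J
Energy reaching the spring: E = 965.30 − 93.94 = 871.36 J
At max compression ½kx² = E ⇒ x = √(2E/k) = √(2 × 871.36/4500) = 0.6223 m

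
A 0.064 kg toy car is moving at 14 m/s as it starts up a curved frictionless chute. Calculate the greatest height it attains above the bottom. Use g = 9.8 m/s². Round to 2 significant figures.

By energy conservation, ½mv² = mgh
h = v²/(2g) = 14²/(2 × 9.8) = 10.00 m

h = 10 m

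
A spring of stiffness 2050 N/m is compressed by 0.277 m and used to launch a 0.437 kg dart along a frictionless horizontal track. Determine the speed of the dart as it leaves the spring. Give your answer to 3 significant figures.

Conservation of energy: ½kx² = ½mv²
v = x√(k/m) = 0.277 × √(2050/0.437) = 18.97 m/s

v = 19.0 m/s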